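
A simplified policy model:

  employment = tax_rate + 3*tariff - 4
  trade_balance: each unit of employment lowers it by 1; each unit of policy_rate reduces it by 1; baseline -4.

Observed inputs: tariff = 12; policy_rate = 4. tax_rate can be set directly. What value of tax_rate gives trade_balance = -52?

tax_rate = 12

Substituting into the employment equation gives employment = tax_rate + 32.
This gives trade_balance = -tax_rate - 40.
Solve -tax_rate - 40 = -52: tax_rate = (-52 + 40) / -1 = 12.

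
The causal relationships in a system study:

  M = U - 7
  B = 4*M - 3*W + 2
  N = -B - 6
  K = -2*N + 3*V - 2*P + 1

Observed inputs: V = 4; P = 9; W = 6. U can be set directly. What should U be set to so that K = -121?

Substituting into the B equation gives B = 4*U - 44.
Substituting into the N equation gives N = -4*U + 38.
Substituting into the K equation gives K = 8*U - 81.
Solve 8*U - 81 = -121: U = (-121 + 81) / 8 = -5.

U = -5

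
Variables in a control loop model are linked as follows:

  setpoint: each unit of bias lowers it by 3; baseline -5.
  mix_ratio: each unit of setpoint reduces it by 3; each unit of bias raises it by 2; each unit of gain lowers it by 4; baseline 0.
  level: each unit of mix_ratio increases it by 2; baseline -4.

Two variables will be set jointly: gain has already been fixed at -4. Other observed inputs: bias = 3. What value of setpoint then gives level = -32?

setpoint = 12

With gain held at -4:
Intervening on setpoint fixes its value directly, overriding its dependence on bias.
Substituting into the mix_ratio equation gives mix_ratio = -3*setpoint + 22.
level becomes -6*setpoint + 40.
Solve -6*setpoint + 40 = -32: setpoint = (-32 - 40) / -6 = 12.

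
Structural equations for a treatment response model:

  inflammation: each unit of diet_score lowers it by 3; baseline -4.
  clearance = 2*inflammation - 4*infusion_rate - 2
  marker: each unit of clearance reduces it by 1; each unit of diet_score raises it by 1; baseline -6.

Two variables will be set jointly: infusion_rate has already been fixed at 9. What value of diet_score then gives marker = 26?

With infusion_rate held at 9:
Substituting into the clearance equation gives clearance = -6*diet_score - 46.
marker becomes 7*diet_score + 40.
Solve 7*diet_score + 40 = 26: diet_score = (26 - 40) / 7 = -2.

diet_score = -2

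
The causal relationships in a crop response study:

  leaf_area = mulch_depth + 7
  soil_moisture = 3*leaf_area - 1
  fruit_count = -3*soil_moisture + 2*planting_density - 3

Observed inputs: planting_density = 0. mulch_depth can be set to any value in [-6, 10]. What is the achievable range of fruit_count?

Substituting into the soil_moisture equation gives soil_moisture = 3*mulch_depth + 20.
Substituting into the fruit_count equation gives fruit_count = -9*mulch_depth - 63.
Linear in mulch_depth, so extremes are at the endpoints: mulch_depth = -6 gives fruit_count = -9; mulch_depth = 10 gives fruit_count = -153.

-153 to -9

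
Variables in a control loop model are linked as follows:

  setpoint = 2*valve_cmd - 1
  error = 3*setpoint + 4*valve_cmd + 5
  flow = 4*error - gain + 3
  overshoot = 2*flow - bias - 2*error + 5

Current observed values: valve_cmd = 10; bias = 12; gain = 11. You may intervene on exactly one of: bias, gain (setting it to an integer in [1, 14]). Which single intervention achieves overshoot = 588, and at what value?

Intervening on bias: with other inputs at their observed values, overshoot = -bias + 601. Solving for 588 gives bias = 13, within [1, 14].
Intervening on gain: overshoot = -2*gain + 611. Reaching 588 requires gain = 23/2, not an integer.

set bias = 13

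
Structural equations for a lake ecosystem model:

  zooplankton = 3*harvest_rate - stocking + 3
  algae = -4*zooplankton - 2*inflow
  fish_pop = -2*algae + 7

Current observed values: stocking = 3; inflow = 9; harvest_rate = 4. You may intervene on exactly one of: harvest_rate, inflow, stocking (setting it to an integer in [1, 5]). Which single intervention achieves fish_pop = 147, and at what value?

set stocking = 2

Intervening on harvest_rate: fish_pop = 24*harvest_rate + 43. Reaching 147 requires harvest_rate = 13/3, not an integer.
Intervening on inflow: fish_pop = 4*inflow + 103. Reaching 147 requires inflow = 11, outside [1, 5].
Intervening on stocking: with other inputs at their observed values, fish_pop = -8*stocking + 163. Solving for 147 gives stocking = 2, within [1, 5].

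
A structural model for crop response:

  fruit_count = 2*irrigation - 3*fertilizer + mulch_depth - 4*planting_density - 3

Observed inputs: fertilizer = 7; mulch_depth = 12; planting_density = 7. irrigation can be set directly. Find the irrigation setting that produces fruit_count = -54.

irrigation = -7

Substituting into the fruit_count equation gives fruit_count = 2*irrigation - 40.
Solve 2*irrigation - 40 = -54: irrigation = (-54 + 40) / 2 = -7.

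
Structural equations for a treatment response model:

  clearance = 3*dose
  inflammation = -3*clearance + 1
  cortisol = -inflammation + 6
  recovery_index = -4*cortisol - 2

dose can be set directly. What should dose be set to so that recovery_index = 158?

Substituting into the inflammation equation gives inflammation = -9*dose + 1.
Substituting into the cortisol equation gives cortisol = 9*dose + 5.
This gives recovery_index = -36*dose - 22.
Solve -36*dose - 22 = 158: dose = (158 + 22) / -36 = -5.

dose = -5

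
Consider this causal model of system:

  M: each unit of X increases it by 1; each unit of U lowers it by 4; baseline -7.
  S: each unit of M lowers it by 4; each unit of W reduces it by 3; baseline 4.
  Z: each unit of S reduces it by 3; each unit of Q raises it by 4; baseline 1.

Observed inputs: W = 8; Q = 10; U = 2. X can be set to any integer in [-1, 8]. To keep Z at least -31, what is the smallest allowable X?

Substituting into the M equation gives M = X - 15.
This gives S = -4*X + 40.
Substituting into the Z equation gives Z = 12*X - 79.
Require 12*X - 79 ≥ -31, so X ≥ 4.
The smallest integer in [-1, 8] satisfying this is 4.

X = 4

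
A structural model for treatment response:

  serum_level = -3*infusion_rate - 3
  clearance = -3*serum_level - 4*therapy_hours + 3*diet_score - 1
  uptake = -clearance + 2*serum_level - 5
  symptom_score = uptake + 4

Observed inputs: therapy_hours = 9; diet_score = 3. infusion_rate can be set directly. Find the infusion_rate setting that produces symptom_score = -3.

Substituting into the clearance equation gives clearance = 9*infusion_rate - 19.
Substituting into the uptake equation gives uptake = -15*infusion_rate + 8.
Substituting into the symptom_score equation gives symptom_score = -15*infusion_rate + 12.
Solve -15*infusion_rate + 12 = -3: infusion_rate = (-3 - 12) / -15 = 1.

infusion_rate = 1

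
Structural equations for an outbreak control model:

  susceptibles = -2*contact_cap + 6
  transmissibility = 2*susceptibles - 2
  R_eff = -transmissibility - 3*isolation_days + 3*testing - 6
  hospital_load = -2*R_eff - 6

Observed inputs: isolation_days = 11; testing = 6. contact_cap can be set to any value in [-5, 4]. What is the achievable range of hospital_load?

24 to 96

Substituting into the transmissibility equation gives transmissibility = -4*contact_cap + 10.
So R_eff = 4*contact_cap - 31.
Substituting into the hospital_load equation gives hospital_load = -8*contact_cap + 56.
Linear in contact_cap, so extremes are at the endpoints: contact_cap = -5 gives hospital_load = 96; contact_cap = 4 gives hospital_load = 24.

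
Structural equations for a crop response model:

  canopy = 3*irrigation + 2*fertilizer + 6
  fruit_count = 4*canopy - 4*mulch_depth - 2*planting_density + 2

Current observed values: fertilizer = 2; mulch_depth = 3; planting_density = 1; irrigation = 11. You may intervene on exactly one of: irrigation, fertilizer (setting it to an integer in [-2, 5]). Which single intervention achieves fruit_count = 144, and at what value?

Intervening on irrigation: fruit_count = 12*irrigation + 28. Reaching 144 requires irrigation = 29/3, not an integer.
Intervening on fertilizer: with other inputs at their observed values, fruit_count = 8*fertilizer + 144. Solving for 144 gives fertilizer = 0, within [-2, 5].

set fertilizer = 0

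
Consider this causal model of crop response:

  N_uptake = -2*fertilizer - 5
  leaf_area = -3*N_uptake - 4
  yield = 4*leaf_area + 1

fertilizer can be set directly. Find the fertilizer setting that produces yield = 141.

Substituting into the leaf_area equation gives leaf_area = 6*fertilizer + 11.
This gives yield = 24*fertilizer + 45.
Solve 24*fertilizer + 45 = 141: fertilizer = (141 - 45) / 24 = 4.

fertilizer = 4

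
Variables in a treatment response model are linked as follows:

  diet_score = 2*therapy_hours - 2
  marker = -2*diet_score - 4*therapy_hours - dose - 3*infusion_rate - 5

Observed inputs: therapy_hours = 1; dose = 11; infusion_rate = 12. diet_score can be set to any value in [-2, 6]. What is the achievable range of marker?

-68 to -52

Intervening on diet_score fixes its value directly, overriding its dependence on therapy_hours.
Substituting into the marker equation gives marker = -2*diet_score - 56.
Linear in diet_score, so extremes are at the endpoints: diet_score = -2 gives marker = -52; diet_score = 6 gives marker = -68.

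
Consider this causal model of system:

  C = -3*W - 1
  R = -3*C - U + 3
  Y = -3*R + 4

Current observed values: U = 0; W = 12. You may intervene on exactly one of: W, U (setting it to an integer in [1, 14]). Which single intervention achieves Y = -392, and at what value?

Intervening on W: with other inputs at their observed values, Y = -27*W - 14. Solving for -392 gives W = 14, within [1, 14].
Intervening on U: Y = 3*U - 338. Reaching -392 requires U = -18, outside [1, 14].

set W = 14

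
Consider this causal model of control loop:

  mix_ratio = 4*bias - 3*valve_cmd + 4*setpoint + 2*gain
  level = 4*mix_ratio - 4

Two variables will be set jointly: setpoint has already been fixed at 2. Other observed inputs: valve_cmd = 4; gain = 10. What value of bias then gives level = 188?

bias = 8

With setpoint held at 2:
Substituting into the mix_ratio equation gives mix_ratio = 4*bias + 16.
Substituting into the level equation gives level = 16*bias + 60.
Solve 16*bias + 60 = 188: bias = (188 - 60) / 16 = 8.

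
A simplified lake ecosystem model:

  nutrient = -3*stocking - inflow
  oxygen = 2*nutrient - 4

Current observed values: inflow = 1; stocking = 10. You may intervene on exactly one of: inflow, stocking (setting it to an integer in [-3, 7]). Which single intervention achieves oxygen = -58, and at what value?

Intervening on inflow: with other inputs at their observed values, oxygen = -2*inflow - 64. Solving for -58 gives inflow = -3, within [-3, 7].
Intervening on stocking: oxygen = -6*stocking - 6. Reaching -58 requires stocking = 26/3, not an integer.

set inflow = -3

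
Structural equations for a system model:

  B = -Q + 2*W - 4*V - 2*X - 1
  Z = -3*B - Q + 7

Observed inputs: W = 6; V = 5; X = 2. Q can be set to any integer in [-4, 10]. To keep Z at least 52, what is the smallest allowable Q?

Substituting into the B equation gives B = -Q - 13.
Substituting into the Z equation gives Z = 2*Q + 46.
Require 2*Q + 46 ≥ 52, so Q ≥ 3.
The smallest integer in [-4, 10] satisfying this is 3.

Q = 3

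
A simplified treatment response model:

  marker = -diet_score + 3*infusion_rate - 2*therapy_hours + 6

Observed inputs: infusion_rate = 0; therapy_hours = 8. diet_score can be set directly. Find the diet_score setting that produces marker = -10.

diet_score = 0

Substituting into the marker equation gives marker = -diet_score - 10.
Solve -diet_score - 10 = -10: diet_score = (-10 + 10) / -1 = 0.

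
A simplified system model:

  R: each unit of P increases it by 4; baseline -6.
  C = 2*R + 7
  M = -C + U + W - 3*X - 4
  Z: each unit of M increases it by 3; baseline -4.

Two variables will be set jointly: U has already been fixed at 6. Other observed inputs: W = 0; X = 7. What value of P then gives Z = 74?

With U held at 6:
Substituting into the C equation gives C = 8*P - 5.
So M = -8*P - 14.
So Z = -24*P - 46.
Solve -24*P - 46 = 74: P = (74 + 46) / -24 = -5.

P = -5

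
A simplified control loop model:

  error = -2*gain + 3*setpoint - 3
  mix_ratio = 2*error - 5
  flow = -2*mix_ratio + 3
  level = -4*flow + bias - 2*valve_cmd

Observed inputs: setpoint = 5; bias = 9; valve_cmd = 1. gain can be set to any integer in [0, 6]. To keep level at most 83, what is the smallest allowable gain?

gain = 2

Substituting into the error equation gives error = -2*gain + 12.
mix_ratio becomes -4*gain + 19.
Substituting into the flow equation gives flow = 8*gain - 35.
Substituting into the level equation gives level = -32*gain + 147.
Require -32*gain + 147 ≤ 83, so gain ≥ 2.
The smallest integer in [0, 6] satisfying this is 2.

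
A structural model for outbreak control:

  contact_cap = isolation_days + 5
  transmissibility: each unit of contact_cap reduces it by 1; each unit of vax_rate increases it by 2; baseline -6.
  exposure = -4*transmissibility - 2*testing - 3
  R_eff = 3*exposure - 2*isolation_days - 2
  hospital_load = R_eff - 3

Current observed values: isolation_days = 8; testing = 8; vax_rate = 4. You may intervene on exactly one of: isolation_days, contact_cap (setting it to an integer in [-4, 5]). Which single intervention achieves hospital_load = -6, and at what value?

Intervening on isolation_days: with other inputs at their observed values, hospital_load = 10*isolation_days - 26. Solving for -6 gives isolation_days = 2, within [-4, 5].
Intervening on contact_cap: hospital_load = 12*contact_cap - 102. Reaching -6 requires contact_cap = 8, outside [-4, 5].

set isolation_days = 2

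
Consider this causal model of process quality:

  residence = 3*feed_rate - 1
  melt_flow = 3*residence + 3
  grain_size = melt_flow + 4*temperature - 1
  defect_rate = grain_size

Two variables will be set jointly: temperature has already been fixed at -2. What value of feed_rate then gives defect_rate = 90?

With temperature held at -2:
Substituting into the melt_flow equation gives melt_flow = 9*feed_rate.
This gives grain_size = 9*feed_rate - 9.
So defect_rate = 9*feed_rate - 9.
Solve 9*feed_rate - 9 = 90: feed_rate = (90 + 9) / 9 = 11.

feed_rate = 11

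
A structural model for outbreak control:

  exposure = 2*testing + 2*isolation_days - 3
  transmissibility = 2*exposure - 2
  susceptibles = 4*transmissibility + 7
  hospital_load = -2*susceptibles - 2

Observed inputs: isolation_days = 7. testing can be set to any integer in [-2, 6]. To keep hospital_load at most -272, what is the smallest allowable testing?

Substituting into the exposure equation gives exposure = 2*testing + 11.
This gives transmissibility = 4*testing + 20.
susceptibles becomes 16*testing + 87.
Substituting into the hospital_load equation gives hospital_load = -32*testing - 176.
Require -32*testing - 176 ≤ -272, so testing ≥ 3.
The smallest integer in [-2, 6] satisfying this is 3.

testing = 3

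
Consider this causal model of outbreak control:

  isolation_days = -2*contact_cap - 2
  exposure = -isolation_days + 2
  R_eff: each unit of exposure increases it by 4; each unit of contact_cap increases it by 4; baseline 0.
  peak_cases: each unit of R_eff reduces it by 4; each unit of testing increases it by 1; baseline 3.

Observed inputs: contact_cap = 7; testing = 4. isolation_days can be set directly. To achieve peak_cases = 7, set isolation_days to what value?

Intervening on isolation_days fixes its value directly, overriding its dependence on contact_cap.
Substituting into the R_eff equation gives R_eff = -4*isolation_days + 36.
peak_cases becomes 16*isolation_days - 137.
Solve 16*isolation_days - 137 = 7: isolation_days = (7 + 137) / 16 = 9.

isolation_days = 9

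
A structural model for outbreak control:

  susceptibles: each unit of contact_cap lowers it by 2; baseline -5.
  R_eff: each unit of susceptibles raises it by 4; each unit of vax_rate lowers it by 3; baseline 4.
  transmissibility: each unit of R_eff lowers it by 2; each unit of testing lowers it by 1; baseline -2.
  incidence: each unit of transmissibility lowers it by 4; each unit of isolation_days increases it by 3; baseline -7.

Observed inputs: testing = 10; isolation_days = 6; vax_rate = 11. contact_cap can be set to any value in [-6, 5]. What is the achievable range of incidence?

-653 to 51

Substituting into the R_eff equation gives R_eff = -8*contact_cap - 49.
transmissibility becomes 16*contact_cap + 86.
Substituting into the incidence equation gives incidence = -64*contact_cap - 333.
Linear in contact_cap, so extremes are at the endpoints: contact_cap = -6 gives incidence = 51; contact_cap = 5 gives incidence = -653.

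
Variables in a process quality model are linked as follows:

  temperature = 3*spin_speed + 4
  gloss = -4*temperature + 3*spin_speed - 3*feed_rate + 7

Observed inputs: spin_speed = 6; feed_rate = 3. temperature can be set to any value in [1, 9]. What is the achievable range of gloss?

-20 to 12

Intervening on temperature fixes its value directly, overriding its dependence on spin_speed.
Substituting into the gloss equation gives gloss = -4*temperature + 16.
Linear in temperature, so extremes are at the endpoints: temperature = 1 gives gloss = 12; temperature = 9 gives gloss = -20.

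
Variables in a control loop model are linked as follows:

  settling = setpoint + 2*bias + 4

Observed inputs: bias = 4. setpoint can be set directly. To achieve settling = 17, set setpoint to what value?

Substituting into the settling equation gives settling = setpoint + 12.
Solve setpoint + 12 = 17: setpoint = (17 - 12) / 1 = 5.

setpoint = 5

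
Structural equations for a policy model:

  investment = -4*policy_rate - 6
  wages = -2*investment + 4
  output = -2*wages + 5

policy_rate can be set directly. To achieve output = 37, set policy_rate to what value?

Substituting into the wages equation gives wages = 8*policy_rate + 16.
Substituting into the output equation gives output = -16*policy_rate - 27.
Solve -16*policy_rate - 27 = 37: policy_rate = (37 + 27) / -16 = -4.

policy_rate = -4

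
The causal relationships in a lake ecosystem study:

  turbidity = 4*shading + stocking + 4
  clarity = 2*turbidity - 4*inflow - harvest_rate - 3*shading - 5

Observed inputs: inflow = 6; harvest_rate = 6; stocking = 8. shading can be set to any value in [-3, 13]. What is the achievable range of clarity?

Substituting into the turbidity equation gives turbidity = 4*shading + 12.
So clarity = 5*shading - 11.
Linear in shading, so extremes are at the endpoints: shading = -3 gives clarity = -26; shading = 13 gives clarity = 54.

-26 to 54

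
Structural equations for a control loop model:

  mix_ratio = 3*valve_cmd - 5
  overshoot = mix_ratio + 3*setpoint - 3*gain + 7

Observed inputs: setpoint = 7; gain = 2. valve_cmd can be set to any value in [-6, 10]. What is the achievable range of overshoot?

Substituting into the overshoot equation gives overshoot = 3*valve_cmd + 17.
Linear in valve_cmd, so extremes are at the endpoints: valve_cmd = -6 gives overshoot = -1; valve_cmd = 10 gives overshoot = 47.

-1 to 47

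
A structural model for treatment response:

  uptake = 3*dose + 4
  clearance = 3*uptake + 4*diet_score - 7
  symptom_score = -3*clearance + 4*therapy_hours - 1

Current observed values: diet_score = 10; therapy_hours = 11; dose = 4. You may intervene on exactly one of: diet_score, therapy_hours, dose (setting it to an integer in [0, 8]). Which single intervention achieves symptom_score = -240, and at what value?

Intervening on diet_score: symptom_score = -12*diet_score - 80. Reaching -240 requires diet_score = 40/3, not an integer.
Intervening on therapy_hours: with other inputs at their observed values, symptom_score = 4*therapy_hours - 244. Solving for -240 gives therapy_hours = 1, within [0, 8].
Intervening on dose: symptom_score = -27*dose - 92. Reaching -240 requires dose = 148/27, not an integer.

set therapy_hours = 1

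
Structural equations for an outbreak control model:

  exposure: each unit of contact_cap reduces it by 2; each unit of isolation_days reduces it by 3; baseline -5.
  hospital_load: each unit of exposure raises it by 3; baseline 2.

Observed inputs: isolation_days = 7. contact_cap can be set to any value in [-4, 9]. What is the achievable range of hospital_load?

Substituting into the exposure equation gives exposure = -2*contact_cap - 26.
hospital_load becomes -6*contact_cap - 76.
Linear in contact_cap, so extremes are at the endpoints: contact_cap = -4 gives hospital_load = -52; contact_cap = 9 gives hospital_load = -130.

-130 to -52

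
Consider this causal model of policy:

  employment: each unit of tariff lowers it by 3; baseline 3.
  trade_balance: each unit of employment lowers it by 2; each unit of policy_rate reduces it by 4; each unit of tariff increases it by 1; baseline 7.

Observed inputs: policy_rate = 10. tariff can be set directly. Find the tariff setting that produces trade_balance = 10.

Substituting into the trade_balance equation gives trade_balance = 7*tariff - 39.
Solve 7*tariff - 39 = 10: tariff = (10 + 39) / 7 = 7.

tariff = 7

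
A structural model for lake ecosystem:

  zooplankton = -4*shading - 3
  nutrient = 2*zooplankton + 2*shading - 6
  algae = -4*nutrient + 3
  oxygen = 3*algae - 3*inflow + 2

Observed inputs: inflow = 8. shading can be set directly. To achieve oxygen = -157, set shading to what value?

shading = -4

Substituting into the nutrient equation gives nutrient = -6*shading - 12.
Substituting into the algae equation gives algae = 24*shading + 51.
This gives oxygen = 72*shading + 131.
Solve 72*shading + 131 = -157: shading = (-157 - 131) / 72 = -4.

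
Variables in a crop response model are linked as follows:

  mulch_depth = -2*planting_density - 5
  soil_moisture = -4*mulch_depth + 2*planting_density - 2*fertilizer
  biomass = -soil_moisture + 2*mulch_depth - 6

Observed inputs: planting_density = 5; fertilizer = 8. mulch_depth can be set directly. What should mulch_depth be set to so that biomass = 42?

mulch_depth = 7

Intervening on mulch_depth fixes its value directly, overriding its dependence on planting_density.
Substituting into the soil_moisture equation gives soil_moisture = -4*mulch_depth - 6.
So biomass = 6*mulch_depth.
Solve 6*mulch_depth = 42: mulch_depth = 42 / 6 = 7.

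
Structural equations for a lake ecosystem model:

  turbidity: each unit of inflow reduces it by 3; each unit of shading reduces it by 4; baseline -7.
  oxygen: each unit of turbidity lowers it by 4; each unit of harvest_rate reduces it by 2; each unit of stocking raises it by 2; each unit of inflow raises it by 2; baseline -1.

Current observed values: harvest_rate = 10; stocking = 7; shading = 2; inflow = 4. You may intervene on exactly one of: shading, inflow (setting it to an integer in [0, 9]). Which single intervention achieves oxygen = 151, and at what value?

set inflow = 7

Intervening on shading: oxygen = 16*shading + 77. Reaching 151 requires shading = 37/8, not an integer.
Intervening on inflow: with other inputs at their observed values, oxygen = 14*inflow + 53. Solving for 151 gives inflow = 7, within [0, 9].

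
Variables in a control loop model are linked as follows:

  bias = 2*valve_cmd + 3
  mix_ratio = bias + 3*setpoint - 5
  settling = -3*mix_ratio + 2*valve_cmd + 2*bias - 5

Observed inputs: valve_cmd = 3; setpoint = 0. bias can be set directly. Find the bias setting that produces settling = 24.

bias = -8

Intervening on bias fixes its value directly, overriding its dependence on valve_cmd.
Substituting into the mix_ratio equation gives mix_ratio = bias - 5.
Substituting into the settling equation gives settling = -bias + 16.
Solve -bias + 16 = 24: bias = (24 - 16) / -1 = -8.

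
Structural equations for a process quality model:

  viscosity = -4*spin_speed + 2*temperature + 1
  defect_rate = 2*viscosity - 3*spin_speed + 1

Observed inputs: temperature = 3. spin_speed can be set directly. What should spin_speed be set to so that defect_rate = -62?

Substituting into the viscosity equation gives viscosity = -4*spin_speed + 7.
Substituting into the defect_rate equation gives defect_rate = -11*spin_speed + 15.
Solve -11*spin_speed + 15 = -62: spin_speed = (-62 - 15) / -11 = 7.

spin_speed = 7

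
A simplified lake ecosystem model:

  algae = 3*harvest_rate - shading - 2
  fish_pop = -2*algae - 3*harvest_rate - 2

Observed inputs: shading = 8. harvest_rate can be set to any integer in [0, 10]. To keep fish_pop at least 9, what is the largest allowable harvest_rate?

harvest_rate = 1

Substituting into the algae equation gives algae = 3*harvest_rate - 10.
Substituting into the fish_pop equation gives fish_pop = -9*harvest_rate + 18.
Require -9*harvest_rate + 18 ≥ 9, so harvest_rate ≤ 1.
The largest integer in [0, 10] satisfying this is 1.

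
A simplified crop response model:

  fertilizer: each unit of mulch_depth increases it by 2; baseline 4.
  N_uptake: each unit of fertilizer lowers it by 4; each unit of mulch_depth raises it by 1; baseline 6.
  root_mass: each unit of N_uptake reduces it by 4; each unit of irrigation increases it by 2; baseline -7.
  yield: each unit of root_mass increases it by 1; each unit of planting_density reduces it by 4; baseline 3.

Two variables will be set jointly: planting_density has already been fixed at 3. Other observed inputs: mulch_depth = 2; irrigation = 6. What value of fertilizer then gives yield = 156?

With planting_density held at 3:
Intervening on fertilizer fixes its value directly, overriding its dependence on mulch_depth.
Substituting into the N_uptake equation gives N_uptake = -4*fertilizer + 8.
root_mass becomes 16*fertilizer - 27.
yield becomes 16*fertilizer - 36.
Solve 16*fertilizer - 36 = 156: fertilizer = (156 + 36) / 16 = 12.

fertilizer = 12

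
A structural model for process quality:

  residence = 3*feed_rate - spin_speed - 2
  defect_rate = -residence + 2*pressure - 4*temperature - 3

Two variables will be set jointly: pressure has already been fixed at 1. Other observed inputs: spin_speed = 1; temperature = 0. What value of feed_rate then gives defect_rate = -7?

feed_rate = 3

With pressure held at 1:
Substituting into the residence equation gives residence = 3*feed_rate - 3.
defect_rate becomes -3*feed_rate + 2.
Solve -3*feed_rate + 2 = -7: feed_rate = (-7 - 2) / -3 = 3.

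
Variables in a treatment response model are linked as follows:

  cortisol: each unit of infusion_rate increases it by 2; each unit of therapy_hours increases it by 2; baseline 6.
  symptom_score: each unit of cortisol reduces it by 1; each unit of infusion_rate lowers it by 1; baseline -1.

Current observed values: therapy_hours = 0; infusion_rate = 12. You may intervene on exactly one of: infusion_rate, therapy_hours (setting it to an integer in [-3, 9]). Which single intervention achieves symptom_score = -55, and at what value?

Intervening on infusion_rate: symptom_score = -3*infusion_rate - 7. Reaching -55 requires infusion_rate = 16, outside [-3, 9].
Intervening on therapy_hours: with other inputs at their observed values, symptom_score = -2*therapy_hours - 43. Solving for -55 gives therapy_hours = 6, within [-3, 9].

set therapy_hours = 6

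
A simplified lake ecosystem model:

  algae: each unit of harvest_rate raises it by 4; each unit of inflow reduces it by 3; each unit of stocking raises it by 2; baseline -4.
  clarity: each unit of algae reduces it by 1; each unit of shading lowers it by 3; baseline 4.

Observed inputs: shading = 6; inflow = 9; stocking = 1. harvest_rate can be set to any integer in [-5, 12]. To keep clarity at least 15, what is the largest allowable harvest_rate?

harvest_rate = 0

Substituting into the algae equation gives algae = 4*harvest_rate - 29.
Substituting into the clarity equation gives clarity = -4*harvest_rate + 15.
Require -4*harvest_rate + 15 ≥ 15, so harvest_rate ≤ 0.
The largest integer in [-5, 12] satisfying this is 0.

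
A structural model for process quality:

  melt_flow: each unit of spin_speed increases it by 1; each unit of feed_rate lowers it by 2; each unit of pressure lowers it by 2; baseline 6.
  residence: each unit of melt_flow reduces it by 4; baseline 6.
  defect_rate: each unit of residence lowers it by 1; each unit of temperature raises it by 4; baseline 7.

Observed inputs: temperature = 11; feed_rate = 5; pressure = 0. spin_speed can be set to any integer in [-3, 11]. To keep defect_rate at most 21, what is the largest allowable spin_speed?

spin_speed = -2

Substituting into the melt_flow equation gives melt_flow = spin_speed - 4.
residence becomes -4*spin_speed + 22.
Substituting into the defect_rate equation gives defect_rate = 4*spin_speed + 29.
Require 4*spin_speed + 29 ≤ 21, so spin_speed ≤ -2.
The largest integer in [-3, 11] satisfying this is -2.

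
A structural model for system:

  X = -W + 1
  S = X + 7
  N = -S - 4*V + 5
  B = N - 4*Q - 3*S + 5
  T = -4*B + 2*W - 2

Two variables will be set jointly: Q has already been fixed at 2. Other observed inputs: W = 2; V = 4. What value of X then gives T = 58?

X = -7

With Q held at 2:
Intervening on X fixes its value directly, overriding its dependence on W.
Substituting into the N equation gives N = -X - 18.
Substituting into the B equation gives B = -4*X - 42.
Substituting into the T equation gives T = 16*X + 170.
Solve 16*X + 170 = 58: X = (58 - 170) / 16 = -7.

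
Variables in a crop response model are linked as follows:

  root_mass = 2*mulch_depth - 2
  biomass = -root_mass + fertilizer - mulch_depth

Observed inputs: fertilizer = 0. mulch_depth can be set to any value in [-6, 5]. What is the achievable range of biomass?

-13 to 20

Substituting into the biomass equation gives biomass = -3*mulch_depth + 2.
Linear in mulch_depth, so extremes are at the endpoints: mulch_depth = -6 gives biomass = 20; mulch_depth = 5 gives biomass = -13.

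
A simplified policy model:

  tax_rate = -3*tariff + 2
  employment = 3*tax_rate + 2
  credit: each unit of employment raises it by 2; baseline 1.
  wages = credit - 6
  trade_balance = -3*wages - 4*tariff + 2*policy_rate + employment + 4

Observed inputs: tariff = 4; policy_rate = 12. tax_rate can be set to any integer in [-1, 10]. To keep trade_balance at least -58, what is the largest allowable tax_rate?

tax_rate = 5

Intervening on tax_rate fixes its value directly, overriding its dependence on tariff.
Substituting into the credit equation gives credit = 6*tax_rate + 5.
This gives wages = 6*tax_rate - 1.
Substituting into the trade_balance equation gives trade_balance = -15*tax_rate + 17.
Require -15*tax_rate + 17 ≥ -58, so tax_rate ≤ 5.
The largest integer in [-1, 10] satisfying this is 5.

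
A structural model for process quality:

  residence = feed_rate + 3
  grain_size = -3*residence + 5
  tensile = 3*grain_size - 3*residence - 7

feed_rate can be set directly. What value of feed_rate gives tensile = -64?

feed_rate = 3

Substituting into the grain_size equation gives grain_size = -3*feed_rate - 4.
tensile becomes -12*feed_rate - 28.
Solve -12*feed_rate - 28 = -64: feed_rate = (-64 + 28) / -12 = 3.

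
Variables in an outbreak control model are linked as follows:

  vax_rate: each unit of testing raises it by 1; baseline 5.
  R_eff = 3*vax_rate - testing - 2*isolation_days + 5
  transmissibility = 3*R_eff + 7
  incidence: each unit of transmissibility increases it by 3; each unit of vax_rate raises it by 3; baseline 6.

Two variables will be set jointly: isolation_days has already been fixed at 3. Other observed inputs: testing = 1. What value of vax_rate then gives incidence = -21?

vax_rate = -1

With isolation_days held at 3:
Intervening on vax_rate fixes its value directly, overriding its dependence on testing.
Substituting into the R_eff equation gives R_eff = 3*vax_rate - 2.
Substituting into the transmissibility equation gives transmissibility = 9*vax_rate + 1.
This gives incidence = 30*vax_rate + 9.
Solve 30*vax_rate + 9 = -21: vax_rate = (-21 - 9) / 30 = -1.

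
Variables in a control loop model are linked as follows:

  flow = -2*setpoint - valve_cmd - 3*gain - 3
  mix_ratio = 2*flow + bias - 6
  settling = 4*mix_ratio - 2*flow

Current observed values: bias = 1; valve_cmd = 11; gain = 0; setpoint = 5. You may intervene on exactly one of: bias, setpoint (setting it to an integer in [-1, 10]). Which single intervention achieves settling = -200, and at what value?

Intervening on bias: settling = 4*bias - 168. Reaching -200 requires bias = -8, outside [-1, 10].
Intervening on setpoint: with other inputs at their observed values, settling = -12*setpoint - 104. Solving for -200 gives setpoint = 8, within [-1, 10].

set setpoint = 8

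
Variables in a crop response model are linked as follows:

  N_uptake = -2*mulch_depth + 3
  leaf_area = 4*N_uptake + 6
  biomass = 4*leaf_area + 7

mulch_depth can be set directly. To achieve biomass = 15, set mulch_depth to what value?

Substituting into the leaf_area equation gives leaf_area = -8*mulch_depth + 18.
Substituting into the biomass equation gives biomass = -32*mulch_depth + 79.
Solve -32*mulch_depth + 79 = 15: mulch_depth = (15 - 79) / -32 = 2.

mulch_depth = 2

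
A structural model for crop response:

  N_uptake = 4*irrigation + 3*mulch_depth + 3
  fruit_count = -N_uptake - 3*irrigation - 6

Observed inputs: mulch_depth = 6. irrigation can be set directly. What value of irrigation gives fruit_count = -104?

irrigation = 11

Substituting into the N_uptake equation gives N_uptake = 4*irrigation + 21.
Substituting into the fruit_count equation gives fruit_count = -7*irrigation - 27.
Solve -7*irrigation - 27 = -104: irrigation = (-104 + 27) / -7 = 11.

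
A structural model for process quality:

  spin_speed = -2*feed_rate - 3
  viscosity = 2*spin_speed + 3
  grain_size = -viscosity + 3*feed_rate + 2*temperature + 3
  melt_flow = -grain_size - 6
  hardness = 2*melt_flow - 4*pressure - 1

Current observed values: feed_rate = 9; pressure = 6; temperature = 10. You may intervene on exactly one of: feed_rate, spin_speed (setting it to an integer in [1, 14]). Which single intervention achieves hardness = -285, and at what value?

Intervening on feed_rate: with other inputs at their observed values, hardness = -14*feed_rate - 89. Solving for -285 gives feed_rate = 14, within [1, 14].
Intervening on spin_speed: hardness = 4*spin_speed - 131. Reaching -285 requires spin_speed = -77/2, not an integer.

set feed_rate = 14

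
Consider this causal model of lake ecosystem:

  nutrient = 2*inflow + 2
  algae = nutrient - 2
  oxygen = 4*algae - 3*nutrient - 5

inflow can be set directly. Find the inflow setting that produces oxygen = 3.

inflow = 7

Substituting into the algae equation gives algae = 2*inflow.
Substituting into the oxygen equation gives oxygen = 2*inflow - 11.
Solve 2*inflow - 11 = 3: inflow = (3 + 11) / 2 = 7.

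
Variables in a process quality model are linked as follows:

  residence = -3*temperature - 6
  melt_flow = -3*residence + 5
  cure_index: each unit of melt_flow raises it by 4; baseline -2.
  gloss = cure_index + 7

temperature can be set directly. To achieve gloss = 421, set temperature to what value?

temperature = 9

Substituting into the melt_flow equation gives melt_flow = 9*temperature + 23.
This gives cure_index = 36*temperature + 90.
This gives gloss = 36*temperature + 97.
Solve 36*temperature + 97 = 421: temperature = (421 - 97) / 36 = 9.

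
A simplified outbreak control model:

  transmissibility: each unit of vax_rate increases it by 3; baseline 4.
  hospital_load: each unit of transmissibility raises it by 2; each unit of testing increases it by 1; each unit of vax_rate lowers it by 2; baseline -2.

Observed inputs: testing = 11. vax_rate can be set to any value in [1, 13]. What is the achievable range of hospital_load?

Substituting into the hospital_load equation gives hospital_load = 4*vax_rate + 17.
Linear in vax_rate, so extremes are at the endpoints: vax_rate = 1 gives hospital_load = 21; vax_rate = 13 gives hospital_load = 69.

21 to 69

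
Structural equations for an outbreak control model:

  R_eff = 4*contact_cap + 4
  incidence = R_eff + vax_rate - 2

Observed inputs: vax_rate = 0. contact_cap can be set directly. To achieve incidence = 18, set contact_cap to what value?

Substituting into the incidence equation gives incidence = 4*contact_cap + 2.
Solve 4*contact_cap + 2 = 18: contact_cap = (18 - 2) / 4 = 4.

contact_cap = 4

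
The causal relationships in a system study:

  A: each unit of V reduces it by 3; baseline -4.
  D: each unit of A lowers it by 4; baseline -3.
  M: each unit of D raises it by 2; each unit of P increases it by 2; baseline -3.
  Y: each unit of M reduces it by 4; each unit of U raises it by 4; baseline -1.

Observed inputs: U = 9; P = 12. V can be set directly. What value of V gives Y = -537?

V = 4

Substituting into the D equation gives D = 12*V + 13.
This gives M = 24*V + 47.
Y becomes -96*V - 153.
Solve -96*V - 153 = -537: V = (-537 + 153) / -96 = 4.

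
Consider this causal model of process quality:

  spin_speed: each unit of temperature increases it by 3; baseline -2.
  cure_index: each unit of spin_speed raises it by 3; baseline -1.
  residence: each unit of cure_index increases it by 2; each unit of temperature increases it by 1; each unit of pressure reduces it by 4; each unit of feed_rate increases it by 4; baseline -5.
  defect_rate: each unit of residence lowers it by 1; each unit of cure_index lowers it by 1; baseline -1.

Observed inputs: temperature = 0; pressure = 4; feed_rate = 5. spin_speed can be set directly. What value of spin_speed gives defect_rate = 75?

Intervening on spin_speed fixes its value directly, overriding its dependence on temperature.
Substituting into the residence equation gives residence = 6*spin_speed - 3.
Substituting into the defect_rate equation gives defect_rate = -9*spin_speed + 3.
Solve -9*spin_speed + 3 = 75: spin_speed = (75 - 3) / -9 = -8.

spin_speed = -8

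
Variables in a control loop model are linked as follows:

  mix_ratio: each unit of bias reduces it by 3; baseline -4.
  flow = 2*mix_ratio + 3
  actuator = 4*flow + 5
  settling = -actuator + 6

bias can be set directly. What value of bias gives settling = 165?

bias = 6

Substituting into the flow equation gives flow = -6*bias - 5.
actuator becomes -24*bias - 15.
So settling = 24*bias + 21.
Solve 24*bias + 21 = 165: bias = (165 - 21) / 24 = 6.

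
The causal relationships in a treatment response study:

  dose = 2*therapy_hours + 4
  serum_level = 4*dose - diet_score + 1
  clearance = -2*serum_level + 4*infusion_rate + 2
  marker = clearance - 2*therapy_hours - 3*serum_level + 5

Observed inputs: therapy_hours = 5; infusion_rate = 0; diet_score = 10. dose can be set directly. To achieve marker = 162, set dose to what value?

Intervening on dose fixes its value directly, overriding its dependence on therapy_hours.
Substituting into the serum_level equation gives serum_level = 4*dose - 9.
Substituting into the clearance equation gives clearance = -8*dose + 20.
marker becomes -20*dose + 42.
Solve -20*dose + 42 = 162: dose = (162 - 42) / -20 = -6.

dose = -6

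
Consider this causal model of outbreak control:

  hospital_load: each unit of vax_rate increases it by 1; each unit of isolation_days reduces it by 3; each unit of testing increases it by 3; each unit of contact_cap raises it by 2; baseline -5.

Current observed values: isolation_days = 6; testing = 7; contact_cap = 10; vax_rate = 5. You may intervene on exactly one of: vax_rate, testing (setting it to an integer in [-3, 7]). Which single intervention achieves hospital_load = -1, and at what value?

set testing = -1

Intervening on vax_rate: hospital_load = vax_rate + 18. Reaching -1 requires vax_rate = -19, outside [-3, 7].
Intervening on testing: with other inputs at their observed values, hospital_load = 3*testing + 2. Solving for -1 gives testing = -1, within [-3, 7].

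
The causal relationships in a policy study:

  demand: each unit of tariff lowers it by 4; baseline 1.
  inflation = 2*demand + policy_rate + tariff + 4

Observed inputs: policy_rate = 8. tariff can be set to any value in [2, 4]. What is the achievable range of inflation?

Substituting into the inflation equation gives inflation = -7*tariff + 14.
Linear in tariff, so extremes are at the endpoints: tariff = 2 gives inflation = 0; tariff = 4 gives inflation = -14.

-14 to 0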